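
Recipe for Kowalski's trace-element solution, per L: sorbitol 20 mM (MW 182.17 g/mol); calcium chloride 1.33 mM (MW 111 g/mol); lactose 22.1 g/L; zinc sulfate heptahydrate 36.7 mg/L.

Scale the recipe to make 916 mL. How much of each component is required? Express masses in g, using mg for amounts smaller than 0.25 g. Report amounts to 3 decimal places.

sorbitol 3.337 g; calcium chloride 135.229 mg; lactose 20.244 g; zinc sulfate heptahydrate 33.617 mg

Scale factor relative to 1 L: 0.916.
sorbitol: 20 mmol/L × 182.17 g/mol × 0.916 L ÷ 1000 = 3.337 g
calcium chloride: 1.33 mmol/L × 111 mg/mmol × 0.916 L = 135.229 mg
lactose: 22.1 g/L × 0.916 L = 20.244 g
zinc sulfate heptahydrate: 36.7 mg/L × 0.916 L = 33.617 mg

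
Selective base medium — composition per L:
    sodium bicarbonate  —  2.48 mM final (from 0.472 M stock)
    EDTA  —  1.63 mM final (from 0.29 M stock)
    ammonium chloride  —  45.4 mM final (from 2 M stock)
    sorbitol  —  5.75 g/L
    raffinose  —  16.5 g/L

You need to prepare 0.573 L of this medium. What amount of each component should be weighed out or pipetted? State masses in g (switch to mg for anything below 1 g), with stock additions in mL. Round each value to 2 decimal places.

Scale factor relative to 1 L: 0.573.
sodium bicarbonate: V = C2·V2/C1 = 2.48 mM × 573 mL ÷ 472 mM = 3.01 mL
EDTA: C1V1 = C2V2 → 1.63 mM × 573 mL ÷ 290 mM = 3.22 mL
ammonium chloride: C1V1 = C2V2 → 45.4 mM × 573 mL ÷ 2000 mM = 13.01 mL
sorbitol: 5.75 g/L × 0.573 L = 3.29 g
raffinose: 16.5 g/L × 0.573 L = 9.45 g

sodium bicarbonate 3.01 mL; EDTA 3.22 mL; ammonium chloride 13.01 mL; sorbitol 3.29 g; raffinose 9.45 g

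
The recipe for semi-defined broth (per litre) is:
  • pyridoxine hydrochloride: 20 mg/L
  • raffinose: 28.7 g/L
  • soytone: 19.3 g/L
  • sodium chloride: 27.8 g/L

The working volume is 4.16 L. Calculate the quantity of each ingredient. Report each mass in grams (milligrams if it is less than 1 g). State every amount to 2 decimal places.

pyridoxine hydrochloride 83.20 mg; raffinose 119.39 g; soytone 80.29 g; sodium chloride 115.65 g

Working volume: 4.16 L.
pyridoxine hydrochloride: 20 mg/L × 4.16 L = 83.20 mg
raffinose: 28.7 g/L × 4.16 L = 119.39 g
soytone: 19.3 g/L × 4.16 L = 80.29 g
sodium chloride: 27.8 g/L × 4.16 L = 115.65 g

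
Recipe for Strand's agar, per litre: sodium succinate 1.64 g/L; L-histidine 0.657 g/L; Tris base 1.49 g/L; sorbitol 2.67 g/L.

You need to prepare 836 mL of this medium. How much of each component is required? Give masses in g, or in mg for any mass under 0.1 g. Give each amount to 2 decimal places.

Target volume = 836 mL = 0.836 L.
sodium succinate: 1.64 g/L × 0.836 L = 1.37 g
L-histidine: 0.657 g/L × 0.836 L = 0.55 g
Tris base: 1.49 g/L × 0.836 L = 1.25 g
sorbitol: 2.67 g/L × 0.836 L = 2.23 g

sodium succinate 1.37 g; L-histidine 0.55 g; Tris base 1.25 g; sorbitol 2.23 g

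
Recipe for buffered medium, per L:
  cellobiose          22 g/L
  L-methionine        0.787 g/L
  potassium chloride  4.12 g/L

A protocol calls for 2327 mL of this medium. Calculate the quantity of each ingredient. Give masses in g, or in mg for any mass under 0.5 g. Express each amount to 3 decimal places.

Target volume = 2327 mL = 2.327 L.
cellobiose: 22 g/L × 2.327 L = 51.194 g
L-methionine: 0.787 g/L × 2.327 L = 1.831 g
potassium chloride: 4.12 g/L × 2.327 L = 9.587 g

cellobiose 51.194 g; L-methionine 1.831 g; potassium chloride 9.587 g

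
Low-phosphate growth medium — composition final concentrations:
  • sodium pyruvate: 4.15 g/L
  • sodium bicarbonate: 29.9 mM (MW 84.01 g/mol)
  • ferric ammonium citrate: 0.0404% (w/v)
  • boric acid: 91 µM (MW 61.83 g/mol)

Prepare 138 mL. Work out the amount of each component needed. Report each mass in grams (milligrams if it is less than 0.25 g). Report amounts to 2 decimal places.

sodium pyruvate 0.57 g; sodium bicarbonate 0.35 g; ferric ammonium citrate 55.75 mg; boric acid 0.78 mg

Working volume: 138 mL = 0.138 L.
sodium pyruvate: 4.15 g/L × 0.138 L = 0.57 g
sodium bicarbonate: 29.9 mmol/L × 84.01 g/mol × 0.138 L ÷ 1000 = 0.35 g
ferric ammonium citrate: 0.0404 g per 100 mL × 138 mL ÷ 100 = 0.055752 g = 55.75 mg
boric acid: 91 µmol/L × 61.83 g/mol × 0.138 L ÷ 1000 = 0.78 mg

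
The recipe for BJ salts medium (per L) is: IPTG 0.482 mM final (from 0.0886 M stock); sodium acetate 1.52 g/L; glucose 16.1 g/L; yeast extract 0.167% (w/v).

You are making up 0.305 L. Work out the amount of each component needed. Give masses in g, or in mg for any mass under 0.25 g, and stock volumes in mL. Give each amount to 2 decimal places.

Working volume: 0.305 L.
IPTG: dilute stock: 0.482 mM × 305 mL ÷ 88.6 mM = 1.66 mL
sodium acetate: 1.52 g/L × 0.305 L = 0.46 g
glucose: 16.1 g/L × 0.305 L = 4.91 g
yeast extract: 0.167% w/v = 1.67 g/L → 1.67 × 0.305 L = 0.51 g

IPTG 1.66 mL; sodium acetate 0.46 g; glucose 4.91 g; yeast extract 0.51 g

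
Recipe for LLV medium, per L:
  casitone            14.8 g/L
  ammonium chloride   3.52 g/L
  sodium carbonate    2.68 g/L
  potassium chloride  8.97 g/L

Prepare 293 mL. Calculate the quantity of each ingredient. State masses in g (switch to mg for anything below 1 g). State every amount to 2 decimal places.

Target volume = 293 mL = 0.293 L.
casitone: 14.8 g/L × 0.293 L = 4.34 g
ammonium chloride: 3.52 g/L × 0.293 L = 1.03 g
sodium carbonate: 2.68 g/L × 0.293 L = 0.78524 g = 785.24 mg
potassium chloride: 8.97 g/L × 0.293 L = 2.63 g

casitone 4.34 g; ammonium chloride 1.03 g; sodium carbonate 785.24 mg; potassium chloride 2.63 g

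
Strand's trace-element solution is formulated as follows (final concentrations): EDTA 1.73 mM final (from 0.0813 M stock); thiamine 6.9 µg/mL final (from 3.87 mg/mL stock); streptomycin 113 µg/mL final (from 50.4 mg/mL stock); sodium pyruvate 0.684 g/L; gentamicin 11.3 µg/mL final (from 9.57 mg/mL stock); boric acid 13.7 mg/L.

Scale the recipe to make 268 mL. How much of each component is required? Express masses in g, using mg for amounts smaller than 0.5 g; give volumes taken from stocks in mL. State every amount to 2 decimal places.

Target volume = 268 mL = 0.268 L.
EDTA: dilute stock: 1.73 mM × 268 mL ÷ 81.3 mM = 5.70 mL
thiamine: C1V1 = C2V2 → 6.9 µg/mL × 268 mL ÷ 3870 µg/mL = 0.48 mL
streptomycin: V = C2·V2/C1 = 113 µg/mL × 268 mL ÷ 50400 µg/mL = 0.60 mL
sodium pyruvate: 0.684 g/L × 0.268 L = 0.183312 g = 183.31 mg
gentamicin: dilute stock: 11.3 µg/mL × 268 mL ÷ 9570 µg/mL = 0.32 mL
boric acid: 13.7 mg/L × 0.268 L = 3.67 mg

EDTA 5.70 mL; thiamine 0.48 mL; streptomycin 0.60 mL; sodium pyruvate 183.31 mg; gentamicin 0.32 mL; boric acid 3.67 mg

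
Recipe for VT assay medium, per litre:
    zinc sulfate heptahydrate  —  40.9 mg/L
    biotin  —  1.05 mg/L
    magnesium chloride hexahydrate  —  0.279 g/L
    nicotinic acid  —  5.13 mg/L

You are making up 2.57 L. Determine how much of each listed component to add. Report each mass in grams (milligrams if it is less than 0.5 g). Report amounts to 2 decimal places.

zinc sulfate heptahydrate 105.11 mg; biotin 2.70 mg; magnesium chloride hexahydrate 0.72 g; nicotinic acid 13.18 mg

Scale factor relative to 1 L: 2.57.
zinc sulfate heptahydrate: 40.9 mg/L × 2.57 L = 105.11 mg
biotin: 1.05 mg/L × 2.57 L = 2.70 mg
magnesium chloride hexahydrate: 0.279 g/L × 2.57 L = 0.72 g
nicotinic acid: 5.13 mg/L × 2.57 L = 13.18 mg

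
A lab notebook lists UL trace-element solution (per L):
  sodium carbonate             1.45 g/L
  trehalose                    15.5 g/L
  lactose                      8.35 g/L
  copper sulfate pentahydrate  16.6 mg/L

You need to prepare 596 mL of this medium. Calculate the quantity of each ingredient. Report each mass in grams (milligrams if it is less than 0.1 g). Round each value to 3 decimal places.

Target volume = 596 mL = 0.596 L.
sodium carbonate: 1.45 g/L × 0.596 L = 0.864 g
trehalose: 15.5 g/L × 0.596 L = 9.238 g
lactose: 8.35 g/L × 0.596 L = 4.977 g
copper sulfate pentahydrate: 16.6 mg/L × 0.596 L = 9.894 mg

sodium carbonate 0.864 g; trehalose 9.238 g; lactose 4.977 g; copper sulfate pentahydrate 9.894 mg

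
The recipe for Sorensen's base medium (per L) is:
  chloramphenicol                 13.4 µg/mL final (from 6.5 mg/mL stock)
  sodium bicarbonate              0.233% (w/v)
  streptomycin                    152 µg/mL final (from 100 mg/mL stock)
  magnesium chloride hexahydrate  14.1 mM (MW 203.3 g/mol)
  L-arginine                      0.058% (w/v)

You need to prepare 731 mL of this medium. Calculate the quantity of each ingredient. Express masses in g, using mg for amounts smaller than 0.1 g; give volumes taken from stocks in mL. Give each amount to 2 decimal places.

Target volume = 731 mL = 0.731 L.
chloramphenicol: V = C2·V2/C1 = 13.4 µg/mL × 731 mL ÷ 6500 µg/mL = 1.51 mL
sodium bicarbonate: 0.233 g per 100 mL × 731 mL ÷ 100 = 1.70 g
streptomycin: V = C2·V2/C1 = 152 µg/mL × 731 mL ÷ 100000 µg/mL = 1.11 mL
magnesium chloride hexahydrate: 14.1 mmol/L × 203.3 g/mol × 0.731 L ÷ 1000 = 2.10 g
L-arginine: 0.058% w/v = 0.58 g/L → 0.58 × 0.731 L = 0.42 g

chloramphenicol 1.51 mL; sodium bicarbonate 1.70 g; streptomycin 1.11 mL; magnesium chloride hexahydrate 2.10 g; L-arginine 0.42 g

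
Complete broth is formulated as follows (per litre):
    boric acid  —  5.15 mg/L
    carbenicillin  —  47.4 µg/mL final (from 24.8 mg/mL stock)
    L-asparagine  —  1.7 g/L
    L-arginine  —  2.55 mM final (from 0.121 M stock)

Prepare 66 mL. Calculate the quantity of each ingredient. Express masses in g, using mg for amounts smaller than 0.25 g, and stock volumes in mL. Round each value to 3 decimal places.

boric acid 0.340 mg; carbenicillin 0.126 mL; L-asparagine 112.200 mg; L-arginine 1.391 mL

Working volume: 66 mL = 0.066 L.
boric acid: 5.15 mg/L × 0.066 L = 0.340 mg
carbenicillin: dilute stock: 47.4 µg/mL × 66 mL ÷ 24800 µg/mL = 0.126 mL
L-asparagine: 1.7 g/L × 0.066 L = 0.1122 g = 112.200 mg
L-arginine: dilute stock: 2.55 mM × 66 mL ÷ 121 mM = 1.391 mL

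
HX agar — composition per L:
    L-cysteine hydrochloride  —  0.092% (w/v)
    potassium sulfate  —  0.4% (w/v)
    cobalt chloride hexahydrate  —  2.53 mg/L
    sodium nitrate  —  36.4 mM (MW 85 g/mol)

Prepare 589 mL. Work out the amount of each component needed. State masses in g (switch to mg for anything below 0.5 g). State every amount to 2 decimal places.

L-cysteine hydrochloride 0.54 g; potassium sulfate 2.36 g; cobalt chloride hexahydrate 1.49 mg; sodium nitrate 1.82 g

Target volume = 589 mL = 0.589 L.
L-cysteine hydrochloride: 0.092 g per 100 mL × 589 mL ÷ 100 = 0.54 g
potassium sulfate: 0.4 g per 100 mL × 589 mL ÷ 100 = 2.36 g
cobalt chloride hexahydrate: 2.53 mg/L × 0.589 L = 1.49 mg
sodium nitrate: 36.4 mmol/L × 85 g/mol × 0.589 L ÷ 1000 = 1.82 g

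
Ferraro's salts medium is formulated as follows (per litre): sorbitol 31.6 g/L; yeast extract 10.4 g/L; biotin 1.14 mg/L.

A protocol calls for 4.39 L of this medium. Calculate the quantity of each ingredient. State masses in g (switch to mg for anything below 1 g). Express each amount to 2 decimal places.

sorbitol 138.72 g; yeast extract 45.66 g; biotin 5.00 mg

Scale factor relative to 1 L: 4.39.
sorbitol: 31.6 g/L × 4.39 L = 138.72 g
yeast extract: 10.4 g/L × 4.39 L = 45.66 g
biotin: 1.14 mg/L × 4.39 L = 5.00 mg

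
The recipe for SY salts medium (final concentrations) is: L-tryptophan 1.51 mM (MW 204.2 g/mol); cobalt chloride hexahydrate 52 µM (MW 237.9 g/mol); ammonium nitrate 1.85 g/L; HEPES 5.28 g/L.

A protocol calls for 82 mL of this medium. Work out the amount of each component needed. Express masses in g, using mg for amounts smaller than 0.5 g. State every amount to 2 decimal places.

Target volume = 82 mL = 0.082 L.
L-tryptophan: 1.51 mmol/L × 204.2 mg/mmol × 0.082 L = 25.28 mg
cobalt chloride hexahydrate: 52 µmol/L × 237.9 g/mol × 0.082 L ÷ 1000 = 1.01 mg
ammonium nitrate: 1.85 g/L × 0.082 L = 0.1517 g = 151.70 mg
HEPES: 5.28 g/L × 0.082 L = 0.43296 g = 432.96 mg

L-tryptophan 25.28 mg; cobalt chloride hexahydrate 1.01 mg; ammonium nitrate 151.70 mg; HEPES 432.96 mg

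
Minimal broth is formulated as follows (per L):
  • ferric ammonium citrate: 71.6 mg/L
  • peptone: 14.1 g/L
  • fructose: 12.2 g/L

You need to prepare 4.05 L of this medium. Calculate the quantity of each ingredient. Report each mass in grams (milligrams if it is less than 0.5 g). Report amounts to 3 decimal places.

Working volume: 4.05 L.
ferric ammonium citrate: 71.6 mg/L × 4.05 L = 289.980 mg
peptone: 14.1 g/L × 4.05 L = 57.105 g
fructose: 12.2 g/L × 4.05 L = 49.410 g

ferric ammonium citrate 289.980 mg; peptone 57.105 g; fructose 49.410 g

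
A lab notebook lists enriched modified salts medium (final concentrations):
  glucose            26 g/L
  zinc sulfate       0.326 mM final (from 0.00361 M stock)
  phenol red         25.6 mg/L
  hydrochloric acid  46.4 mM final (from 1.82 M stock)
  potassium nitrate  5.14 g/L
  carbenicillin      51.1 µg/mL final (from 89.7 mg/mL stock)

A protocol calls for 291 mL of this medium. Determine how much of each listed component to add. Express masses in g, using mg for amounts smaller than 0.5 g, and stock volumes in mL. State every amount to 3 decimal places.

glucose 7.566 g; zinc sulfate 26.279 mL; phenol red 7.450 mg; hydrochloric acid 7.419 mL; potassium nitrate 1.496 g; carbenicillin 0.166 mL

Scale factor relative to 1 L: 0.291.
glucose: 26 g/L × 0.291 L = 7.566 g
zinc sulfate: V = C2·V2/C1 = 0.326 mM × 291 mL ÷ 3.61 mM = 26.279 mL
phenol red: 25.6 mg/L × 0.291 L = 7.450 mg
hydrochloric acid: C1V1 = C2V2 → 46.4 mM × 291 mL ÷ 1820 mM = 7.419 mL
potassium nitrate: 5.14 g/L × 0.291 L = 1.496 g
carbenicillin: V = C2·V2/C1 = 51.1 µg/mL × 291 mL ÷ 89700 µg/mL = 0.166 mL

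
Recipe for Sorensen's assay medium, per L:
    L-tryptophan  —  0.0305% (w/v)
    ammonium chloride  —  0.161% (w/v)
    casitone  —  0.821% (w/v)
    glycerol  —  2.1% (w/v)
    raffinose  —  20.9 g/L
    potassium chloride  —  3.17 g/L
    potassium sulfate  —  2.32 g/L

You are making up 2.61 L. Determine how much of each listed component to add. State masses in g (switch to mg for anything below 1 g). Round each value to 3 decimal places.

L-tryptophan 796.050 mg; ammonium chloride 4.202 g; casitone 21.428 g; glycerol 54.810 g; raffinose 54.549 g; potassium chloride 8.274 g; potassium sulfate 6.055 g

Scale factor relative to 1 L: 2.61.
L-tryptophan: 0.0305 g per 100 mL × 2610 mL ÷ 100 = 0.79605 g = 796.050 mg
ammonium chloride: 0.161 g per 100 mL × 2610 mL ÷ 100 = 4.202 g
casitone: 0.821% w/v = 8.21 g/L → 8.21 × 2.61 L = 21.428 g
glycerol: 2.1 g per 100 mL × 2610 mL ÷ 100 = 54.810 g
raffinose: 20.9 g/L × 2.61 L = 54.549 g
potassium chloride: 3.17 g/L × 2.61 L = 8.274 g
potassium sulfate: 2.32 g/L × 2.61 L = 6.055 g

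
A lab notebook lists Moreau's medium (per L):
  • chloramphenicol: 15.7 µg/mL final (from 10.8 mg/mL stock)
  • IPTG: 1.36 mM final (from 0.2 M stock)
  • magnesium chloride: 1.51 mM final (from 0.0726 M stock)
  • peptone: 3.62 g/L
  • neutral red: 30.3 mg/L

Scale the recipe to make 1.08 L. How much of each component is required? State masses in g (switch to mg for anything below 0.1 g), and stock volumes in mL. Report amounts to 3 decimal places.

chloramphenicol 1.570 mL; IPTG 7.344 mL; magnesium chloride 22.463 mL; peptone 3.910 g; neutral red 32.724 mg

Scale factor relative to 1 L: 1.08.
chloramphenicol: C1V1 = C2V2 → 15.7 µg/mL × 1080 mL ÷ 10800 µg/mL = 1.570 mL
IPTG: V = C2·V2/C1 = 1.36 mM × 1080 mL ÷ 200 mM = 7.344 mL
magnesium chloride: dilute stock: 1.51 mM × 1080 mL ÷ 72.6 mM = 22.463 mL
peptone: 3.62 g/L × 1.08 L = 3.910 g
neutral red: 30.3 mg/L × 1.08 L = 32.724 mg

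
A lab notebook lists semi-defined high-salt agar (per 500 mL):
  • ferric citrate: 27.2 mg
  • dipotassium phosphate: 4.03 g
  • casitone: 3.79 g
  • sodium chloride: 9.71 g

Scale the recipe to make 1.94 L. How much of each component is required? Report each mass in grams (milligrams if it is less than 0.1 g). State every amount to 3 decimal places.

Scale factor = 1940 mL / 500 mL = 3.88.
ferric citrate: 27.2 mg × (1940 mL / 500 mL) = 105.536 mg = 0.106 g
dipotassium phosphate: 4.03 g × (1940 mL / 500 mL) = 15.636 g
casitone: 3.79 g × (1940 mL / 500 mL) = 14.705 g
sodium chloride: 9.71 g × (1940 mL / 500 mL) = 37.675 g

ferric citrate 0.106 g; dipotassium phosphate 15.636 g; casitone 14.705 g; sodium chloride 37.675 g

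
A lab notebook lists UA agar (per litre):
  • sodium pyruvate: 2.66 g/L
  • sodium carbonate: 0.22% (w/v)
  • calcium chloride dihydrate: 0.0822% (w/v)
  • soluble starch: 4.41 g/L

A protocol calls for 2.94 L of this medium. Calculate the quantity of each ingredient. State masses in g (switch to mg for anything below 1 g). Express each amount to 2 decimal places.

sodium pyruvate 7.82 g; sodium carbonate 6.47 g; calcium chloride dihydrate 2.42 g; soluble starch 12.97 g

Scale factor relative to 1 L: 2.94.
sodium pyruvate: 2.66 g/L × 2.94 L = 7.82 g
sodium carbonate: 0.22 g per 100 mL × 2940 mL ÷ 100 = 6.47 g
calcium chloride dihydrate: 0.0822% w/v = 0.822 g/L → 0.822 × 2.94 L = 2.42 g
soluble starch: 4.41 g/L × 2.94 L = 12.97 g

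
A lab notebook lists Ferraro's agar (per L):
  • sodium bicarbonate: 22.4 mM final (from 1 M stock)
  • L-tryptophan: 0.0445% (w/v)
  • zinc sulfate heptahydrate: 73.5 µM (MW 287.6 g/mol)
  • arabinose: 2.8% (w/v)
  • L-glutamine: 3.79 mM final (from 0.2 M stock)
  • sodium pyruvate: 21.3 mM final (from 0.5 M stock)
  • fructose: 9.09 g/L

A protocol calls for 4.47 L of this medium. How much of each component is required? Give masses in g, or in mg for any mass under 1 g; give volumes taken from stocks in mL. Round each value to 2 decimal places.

sodium bicarbonate 100.13 mL; L-tryptophan 1.99 g; zinc sulfate heptahydrate 94.49 mg; arabinose 125.16 g; L-glutamine 84.71 mL; sodium pyruvate 190.42 mL; fructose 40.63 g

Working volume: 4.47 L.
sodium bicarbonate: dilute stock: 22.4 mM × 4470 mL ÷ 1000 mM = 100.13 mL
L-tryptophan: 0.0445% w/v = 0.445 g/L → 0.445 × 4.47 L = 1.99 g
zinc sulfate heptahydrate: 73.5 µmol/L × 287.6 g/mol × 4.47 L ÷ 1000 = 94.49 mg
arabinose: 2.8 g per 100 mL × 4470 mL ÷ 100 = 125.16 g
L-glutamine: C1V1 = C2V2 → 3.79 mM × 4470 mL ÷ 200 mM = 84.71 mL
sodium pyruvate: V = C2·V2/C1 = 21.3 mM × 4470 mL ÷ 500 mM = 190.42 mL
fructose: 9.09 g/L × 4.47 L = 40.63 g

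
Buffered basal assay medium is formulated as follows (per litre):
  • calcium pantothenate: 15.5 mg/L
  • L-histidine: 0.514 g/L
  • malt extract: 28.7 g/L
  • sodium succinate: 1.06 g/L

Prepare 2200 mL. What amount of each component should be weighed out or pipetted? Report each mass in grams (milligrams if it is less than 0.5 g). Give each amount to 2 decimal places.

Target volume = 2200 mL = 2.2 L.
calcium pantothenate: 15.5 mg/L × 2.2 L = 34.10 mg
L-histidine: 0.514 g/L × 2.2 L = 1.13 g
malt extract: 28.7 g/L × 2.2 L = 63.14 g
sodium succinate: 1.06 g/L × 2.2 L = 2.33 g

calcium pantothenate 34.10 mg; L-histidine 1.13 g; malt extract 63.14 g; sodium succinate 2.33 g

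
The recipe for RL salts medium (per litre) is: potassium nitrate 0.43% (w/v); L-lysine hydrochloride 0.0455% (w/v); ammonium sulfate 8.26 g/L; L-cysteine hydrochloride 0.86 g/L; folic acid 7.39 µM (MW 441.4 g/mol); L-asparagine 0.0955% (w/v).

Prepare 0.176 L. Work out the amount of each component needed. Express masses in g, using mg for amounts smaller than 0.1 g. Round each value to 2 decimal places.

potassium nitrate 0.76 g; L-lysine hydrochloride 80.08 mg; ammonium sulfate 1.45 g; L-cysteine hydrochloride 0.15 g; folic acid 0.57 mg; L-asparagine 0.17 g

Working volume: 0.176 L.
potassium nitrate: 0.43% w/v = 4.3 g/L → 4.3 × 0.176 L = 0.76 g
L-lysine hydrochloride: 0.0455 g per 100 mL × 176 mL ÷ 100 = 0.08008 g = 80.08 mg
ammonium sulfate: 8.26 g/L × 0.176 L = 1.45 g
L-cysteine hydrochloride: 0.86 g/L × 0.176 L = 0.15 g
folic acid: 7.39 µmol/L × 441.4 g/mol × 0.176 L ÷ 1000 = 0.57 mg
L-asparagine: 0.0955% w/v = 0.955 g/L → 0.955 × 0.176 L = 0.17 g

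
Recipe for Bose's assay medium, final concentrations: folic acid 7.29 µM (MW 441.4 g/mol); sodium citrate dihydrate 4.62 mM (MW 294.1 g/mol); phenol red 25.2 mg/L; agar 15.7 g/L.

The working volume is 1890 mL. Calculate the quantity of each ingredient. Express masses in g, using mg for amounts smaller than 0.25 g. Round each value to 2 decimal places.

Target volume = 1890 mL = 1.89 L.
folic acid: 7.29 µmol/L × 441.4 g/mol × 1.89 L ÷ 1000 = 6.08 mg
sodium citrate dihydrate: 4.62 mmol/L × 294.1 g/mol × 1.89 L ÷ 1000 = 2.57 g
phenol red: 25.2 mg/L × 1.89 L = 47.63 mg
agar: 15.7 g/L × 1.89 L = 29.67 g

folic acid 6.08 mg; sodium citrate dihydrate 2.57 g; phenol red 47.63 mg; agar 29.67 g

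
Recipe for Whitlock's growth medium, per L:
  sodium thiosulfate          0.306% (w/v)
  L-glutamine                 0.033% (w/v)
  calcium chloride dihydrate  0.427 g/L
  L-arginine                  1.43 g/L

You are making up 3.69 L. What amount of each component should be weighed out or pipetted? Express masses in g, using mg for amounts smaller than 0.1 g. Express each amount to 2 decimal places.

Scale factor relative to 1 L: 3.69.
sodium thiosulfate: 0.306 g per 100 mL × 3690 mL ÷ 100 = 11.29 g
L-glutamine: 0.033% w/v = 0.33 g/L → 0.33 × 3.69 L = 1.22 g
calcium chloride dihydrate: 0.427 g/L × 3.69 L = 1.58 g
L-arginine: 1.43 g/L × 3.69 L = 5.28 g

sodium thiosulfate 11.29 g; L-glutamine 1.22 g; calcium chloride dihydrate 1.58 g; L-arginine 5.28 g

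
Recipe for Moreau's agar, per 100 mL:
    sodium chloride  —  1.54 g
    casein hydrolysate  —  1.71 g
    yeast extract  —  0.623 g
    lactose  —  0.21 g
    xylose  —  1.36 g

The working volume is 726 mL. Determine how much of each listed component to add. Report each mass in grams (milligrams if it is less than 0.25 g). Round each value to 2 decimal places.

Scale factor = 726 mL / 100 mL = 7.26.
sodium chloride: 1.54 g × (726 mL / 100 mL) = 11.18 g
casein hydrolysate: 1.71 g × (726 mL / 100 mL) = 12.41 g
yeast extract: 0.623 g × (726 mL / 100 mL) = 4.52 g
lactose: 0.21 g × (726 mL / 100 mL) = 1.52 g
xylose: 1.36 g × (726 mL / 100 mL) = 9.87 g

sodium chloride 11.18 g; casein hydrolysate 12.41 g; yeast extract 4.52 g; lactose 1.52 g; xylose 9.87 g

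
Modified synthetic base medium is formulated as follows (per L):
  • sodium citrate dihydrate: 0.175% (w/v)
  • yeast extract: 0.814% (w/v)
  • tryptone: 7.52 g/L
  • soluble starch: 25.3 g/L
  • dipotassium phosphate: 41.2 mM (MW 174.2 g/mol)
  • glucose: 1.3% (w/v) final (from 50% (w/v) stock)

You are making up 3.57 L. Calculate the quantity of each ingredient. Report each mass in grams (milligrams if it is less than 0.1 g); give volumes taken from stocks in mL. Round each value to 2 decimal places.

sodium citrate dihydrate 6.25 g; yeast extract 29.06 g; tryptone 26.85 g; soluble starch 90.32 g; dipotassium phosphate 25.62 g; glucose 92.82 mL

Scale factor relative to 1 L: 3.57.
sodium citrate dihydrate: 0.175% w/v = 1.75 g/L → 1.75 × 3.57 L = 6.25 g
yeast extract: 0.814 g per 100 mL × 3570 mL ÷ 100 = 29.06 g
tryptone: 7.52 g/L × 3.57 L = 26.85 g
soluble starch: 25.3 g/L × 3.57 L = 90.32 g
dipotassium phosphate: 41.2 mmol/L × 174.2 g/mol × 3.57 L ÷ 1000 = 25.62 g
glucose: dilute stock: 1.3% ÷ 50% × 3570 mL = 92.82 mL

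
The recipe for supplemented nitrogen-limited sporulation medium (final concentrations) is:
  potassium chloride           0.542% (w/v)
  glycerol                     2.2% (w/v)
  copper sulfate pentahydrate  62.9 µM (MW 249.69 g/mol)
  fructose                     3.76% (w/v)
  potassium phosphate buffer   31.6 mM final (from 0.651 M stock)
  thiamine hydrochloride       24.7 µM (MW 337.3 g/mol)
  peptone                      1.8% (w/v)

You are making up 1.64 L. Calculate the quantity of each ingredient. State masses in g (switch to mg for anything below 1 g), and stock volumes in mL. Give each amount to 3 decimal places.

potassium chloride 8.889 g; glycerol 36.080 g; copper sulfate pentahydrate 25.757 mg; fructose 61.664 g; potassium phosphate buffer 79.607 mL; thiamine hydrochloride 13.663 mg; peptone 29.520 g

Working volume: 1.64 L.
potassium chloride: 0.542 g per 100 mL × 1640 mL ÷ 100 = 8.889 g
glycerol: 2.2 g per 100 mL × 1640 mL ÷ 100 = 36.080 g
copper sulfate pentahydrate: 62.9 µmol/L × 249.69 g/mol × 1.64 L ÷ 1000 = 25.757 mg
fructose: 3.76% w/v = 37.6 g/L → 37.6 × 1.64 L = 61.664 g
potassium phosphate buffer: dilute stock: 31.6 mM × 1640 mL ÷ 651 mM = 79.607 mL
thiamine hydrochloride: 24.7 µmol/L × 337.3 g/mol × 1.64 L ÷ 1000 = 13.663 mg
peptone: 1.8 g per 100 mL × 1640 mL ÷ 100 = 29.520 g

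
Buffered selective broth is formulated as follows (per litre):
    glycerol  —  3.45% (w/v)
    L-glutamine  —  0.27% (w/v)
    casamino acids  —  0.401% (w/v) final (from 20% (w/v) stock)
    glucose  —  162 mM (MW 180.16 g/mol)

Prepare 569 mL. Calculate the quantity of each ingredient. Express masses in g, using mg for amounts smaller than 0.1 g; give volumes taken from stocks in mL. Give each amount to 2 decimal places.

glycerol 19.63 g; L-glutamine 1.54 g; casamino acids 11.41 mL; glucose 16.61 g

Scale factor relative to 1 L: 0.569.
glycerol: 3.45 g per 100 mL × 569 mL ÷ 100 = 19.63 g
L-glutamine: 0.27 g per 100 mL × 569 mL ÷ 100 = 1.54 g
casamino acids: C1V1 = C2V2 → 0.401% ÷ 20% × 569 mL = 11.41 mL
glucose: 162 mmol/L × 180.16 g/mol × 0.569 L ÷ 1000 = 16.61 g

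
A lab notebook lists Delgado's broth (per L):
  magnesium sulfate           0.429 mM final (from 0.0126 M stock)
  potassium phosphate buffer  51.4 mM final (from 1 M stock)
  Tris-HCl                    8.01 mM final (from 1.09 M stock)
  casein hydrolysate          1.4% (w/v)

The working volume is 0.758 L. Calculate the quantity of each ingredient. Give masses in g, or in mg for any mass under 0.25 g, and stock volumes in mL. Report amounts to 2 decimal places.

magnesium sulfate 25.81 mL; potassium phosphate buffer 38.96 mL; Tris-HCl 5.57 mL; casein hydrolysate 10.61 g

Scale factor relative to 1 L: 0.758.
magnesium sulfate: C1V1 = C2V2 → 0.429 mM × 758 mL ÷ 12.6 mM = 25.81 mL
potassium phosphate buffer: V = C2·V2/C1 = 51.4 mM × 758 mL ÷ 1000 mM = 38.96 mL
Tris-HCl: V = C2·V2/C1 = 8.01 mM × 758 mL ÷ 1090 mM = 5.57 mL
casein hydrolysate: 1.4 g per 100 mL × 758 mL ÷ 100 = 10.61 g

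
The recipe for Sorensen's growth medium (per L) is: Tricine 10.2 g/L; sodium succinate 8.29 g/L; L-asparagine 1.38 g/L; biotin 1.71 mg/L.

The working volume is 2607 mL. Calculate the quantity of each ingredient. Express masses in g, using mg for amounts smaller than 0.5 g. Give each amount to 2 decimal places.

Tricine 26.59 g; sodium succinate 21.61 g; L-asparagine 3.60 g; biotin 4.46 mg

Target volume = 2607 mL = 2.607 L.
Tricine: 10.2 g/L × 2.607 L = 26.59 g
sodium succinate: 8.29 g/L × 2.607 L = 21.61 g
L-asparagine: 1.38 g/L × 2.607 L = 3.60 g
biotin: 1.71 mg/L × 2.607 L = 4.46 mg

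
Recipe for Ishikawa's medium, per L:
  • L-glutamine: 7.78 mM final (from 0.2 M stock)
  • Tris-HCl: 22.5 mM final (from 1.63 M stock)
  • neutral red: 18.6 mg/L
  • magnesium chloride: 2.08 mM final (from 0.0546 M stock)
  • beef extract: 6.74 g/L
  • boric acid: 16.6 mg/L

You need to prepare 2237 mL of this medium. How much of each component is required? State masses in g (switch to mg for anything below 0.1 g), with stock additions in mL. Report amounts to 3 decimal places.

L-glutamine 87.019 mL; Tris-HCl 30.879 mL; neutral red 41.608 mg; magnesium chloride 85.219 mL; beef extract 15.077 g; boric acid 37.134 mg

Working volume: 2237 mL = 2.237 L.
L-glutamine: V = C2·V2/C1 = 7.78 mM × 2237 mL ÷ 200 mM = 87.019 mL
Tris-HCl: V = C2·V2/C1 = 22.5 mM × 2237 mL ÷ 1630 mM = 30.879 mL
neutral red: 18.6 mg/L × 2.237 L = 41.608 mg
magnesium chloride: dilute stock: 2.08 mM × 2237 mL ÷ 54.6 mM = 85.219 mL
beef extract: 6.74 g/L × 2.237 L = 15.077 g
boric acid: 16.6 mg/L × 2.237 L = 37.134 mg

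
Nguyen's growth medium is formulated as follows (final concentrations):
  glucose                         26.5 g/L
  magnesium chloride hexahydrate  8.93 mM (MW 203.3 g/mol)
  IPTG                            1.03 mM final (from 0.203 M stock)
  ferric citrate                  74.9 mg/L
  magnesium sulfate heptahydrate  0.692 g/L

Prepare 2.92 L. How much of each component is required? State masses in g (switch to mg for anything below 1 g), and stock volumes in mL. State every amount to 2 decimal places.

Scale factor relative to 1 L: 2.92.
glucose: 26.5 g/L × 2.92 L = 77.38 g
magnesium chloride hexahydrate: 8.93 mmol/L × 203.3 g/mol × 2.92 L ÷ 1000 = 5.30 g
IPTG: dilute stock: 1.03 mM × 2920 mL ÷ 203 mM = 14.82 mL
ferric citrate: 74.9 mg/L × 2.92 L = 218.71 mg
magnesium sulfate heptahydrate: 0.692 g/L × 2.92 L = 2.02 g

glucose 77.38 g; magnesium chloride hexahydrate 5.30 g; IPTG 14.82 mL; ferric citrate 218.71 mg; magnesium sulfate heptahydrate 2.02 g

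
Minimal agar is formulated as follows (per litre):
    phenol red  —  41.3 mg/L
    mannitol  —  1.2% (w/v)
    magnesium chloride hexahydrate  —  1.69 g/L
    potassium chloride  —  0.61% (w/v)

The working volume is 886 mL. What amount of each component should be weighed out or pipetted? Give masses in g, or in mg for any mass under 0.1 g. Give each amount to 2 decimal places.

Scale factor relative to 1 L: 0.886.
phenol red: 41.3 mg/L × 0.886 L = 36.59 mg
mannitol: 1.2 g per 100 mL × 886 mL ÷ 100 = 10.63 g
magnesium chloride hexahydrate: 1.69 g/L × 0.886 L = 1.50 g
potassium chloride: 0.61% w/v = 6.1 g/L → 6.1 × 0.886 L = 5.40 g

phenol red 36.59 mg; mannitol 10.63 g; magnesium chloride hexahydrate 1.50 g; potassium chloride 5.40 g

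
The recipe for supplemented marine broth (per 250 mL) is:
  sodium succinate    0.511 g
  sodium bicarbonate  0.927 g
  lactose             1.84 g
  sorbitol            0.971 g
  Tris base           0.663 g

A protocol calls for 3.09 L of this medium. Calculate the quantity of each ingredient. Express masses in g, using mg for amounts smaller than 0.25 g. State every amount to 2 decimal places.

sodium succinate 6.32 g; sodium bicarbonate 11.46 g; lactose 22.74 g; sorbitol 12.00 g; Tris base 8.19 g

Ratio of target to recipe volume: 3090 / 250 = 12.36.
sodium succinate: 0.511 g × (3090 mL / 250 mL) = 6.32 g
sodium bicarbonate: 0.927 g × (3090 mL / 250 mL) = 11.46 g
lactose: 1.84 g × (3090 mL / 250 mL) = 22.74 g
sorbitol: 0.971 g × (3090 mL / 250 mL) = 12.00 g
Tris base: 0.663 g × (3090 mL / 250 mL) = 8.19 g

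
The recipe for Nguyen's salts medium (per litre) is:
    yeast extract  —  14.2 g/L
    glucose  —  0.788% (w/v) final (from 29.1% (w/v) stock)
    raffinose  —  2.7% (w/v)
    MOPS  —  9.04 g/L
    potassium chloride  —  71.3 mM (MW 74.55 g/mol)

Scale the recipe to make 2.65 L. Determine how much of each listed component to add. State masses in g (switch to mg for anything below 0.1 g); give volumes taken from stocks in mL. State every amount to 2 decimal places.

yeast extract 37.63 g; glucose 71.76 mL; raffinose 71.55 g; MOPS 23.96 g; potassium chloride 14.09 g

Working volume: 2.65 L.
yeast extract: 14.2 g/L × 2.65 L = 37.63 g
glucose: C1V1 = C2V2 → 0.788% ÷ 29.1% × 2650 mL = 71.76 mL
raffinose: 2.7% w/v = 27 g/L → 27 × 2.65 L = 71.55 g
MOPS: 9.04 g/L × 2.65 L = 23.96 g
potassium chloride: 71.3 mmol/L × 74.55 g/mol × 2.65 L ÷ 1000 = 14.09 g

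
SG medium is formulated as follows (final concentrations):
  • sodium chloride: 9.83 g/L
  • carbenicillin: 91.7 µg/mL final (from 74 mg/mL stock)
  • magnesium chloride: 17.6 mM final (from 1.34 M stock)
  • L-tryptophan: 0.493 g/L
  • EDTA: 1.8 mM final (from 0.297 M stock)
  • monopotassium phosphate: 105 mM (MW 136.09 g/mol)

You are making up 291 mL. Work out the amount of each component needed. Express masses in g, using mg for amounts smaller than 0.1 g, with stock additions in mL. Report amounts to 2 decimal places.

Target volume = 291 mL = 0.291 L.
sodium chloride: 9.83 g/L × 0.291 L = 2.86 g
carbenicillin: dilute stock: 91.7 µg/mL × 291 mL ÷ 74000 µg/mL = 0.36 mL
magnesium chloride: C1V1 = C2V2 → 17.6 mM × 291 mL ÷ 1340 mM = 3.82 mL
L-tryptophan: 0.493 g/L × 0.291 L = 0.14 g
EDTA: dilute stock: 1.8 mM × 291 mL ÷ 297 mM = 1.76 mL
monopotassium phosphate: 105 mmol/L × 136.09 g/mol × 0.291 L ÷ 1000 = 4.16 g

sodium chloride 2.86 g; carbenicillin 0.36 mL; magnesium chloride 3.82 mL; L-tryptophan 0.14 g; EDTA 1.76 mL; monopotassium phosphate 4.16 g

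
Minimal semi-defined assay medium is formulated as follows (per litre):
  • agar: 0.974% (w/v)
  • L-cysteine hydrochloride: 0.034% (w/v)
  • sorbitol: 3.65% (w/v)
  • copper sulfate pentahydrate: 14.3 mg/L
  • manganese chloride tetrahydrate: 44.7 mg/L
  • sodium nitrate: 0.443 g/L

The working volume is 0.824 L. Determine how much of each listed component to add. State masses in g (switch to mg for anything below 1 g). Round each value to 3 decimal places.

agar 8.026 g; L-cysteine hydrochloride 280.160 mg; sorbitol 30.076 g; copper sulfate pentahydrate 11.783 mg; manganese chloride tetrahydrate 36.833 mg; sodium nitrate 365.032 mg

Scale factor relative to 1 L: 0.824.
agar: 0.974 g per 100 mL × 824 mL ÷ 100 = 8.026 g
L-cysteine hydrochloride: 0.034% w/v = 0.34 g/L → 0.34 × 0.824 L = 0.28016 g = 280.160 mg
sorbitol: 3.65% w/v = 36.5 g/L → 36.5 × 0.824 L = 30.076 g
copper sulfate pentahydrate: 14.3 mg/L × 0.824 L = 11.783 mg
manganese chloride tetrahydrate: 44.7 mg/L × 0.824 L = 36.833 mg
sodium nitrate: 0.443 g/L × 0.824 L = 0.365032 g = 365.032 mg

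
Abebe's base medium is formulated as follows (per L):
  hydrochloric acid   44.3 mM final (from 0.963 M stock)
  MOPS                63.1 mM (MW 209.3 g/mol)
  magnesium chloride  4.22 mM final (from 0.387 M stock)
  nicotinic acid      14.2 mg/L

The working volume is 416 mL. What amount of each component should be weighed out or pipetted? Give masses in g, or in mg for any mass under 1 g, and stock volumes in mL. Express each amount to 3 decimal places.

hydrochloric acid 19.137 mL; MOPS 5.494 g; magnesium chloride 4.536 mL; nicotinic acid 5.907 mg

Scale factor relative to 1 L: 0.416.
hydrochloric acid: V = C2·V2/C1 = 44.3 mM × 416 mL ÷ 963 mM = 19.137 mL
MOPS: 63.1 mmol/L × 209.3 g/mol × 0.416 L ÷ 1000 = 5.494 g
magnesium chloride: C1V1 = C2V2 → 4.22 mM × 416 mL ÷ 387 mM = 4.536 mL
nicotinic acid: 14.2 mg/L × 0.416 L = 5.907 mg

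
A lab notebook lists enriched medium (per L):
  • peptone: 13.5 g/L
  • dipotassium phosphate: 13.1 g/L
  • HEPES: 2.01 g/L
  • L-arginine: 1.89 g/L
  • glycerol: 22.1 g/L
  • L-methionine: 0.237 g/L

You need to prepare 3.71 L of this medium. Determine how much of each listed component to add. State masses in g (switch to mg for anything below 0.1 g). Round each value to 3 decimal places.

peptone 50.085 g; dipotassium phosphate 48.601 g; HEPES 7.457 g; L-arginine 7.012 g; glycerol 81.991 g; L-methionine 0.879 g

Scale factor relative to 1 L: 3.71.
peptone: 13.5 g/L × 3.71 L = 50.085 g
dipotassium phosphate: 13.1 g/L × 3.71 L = 48.601 g
HEPES: 2.01 g/L × 3.71 L = 7.457 g
L-arginine: 1.89 g/L × 3.71 L = 7.012 g
glycerol: 22.1 g/L × 3.71 L = 81.991 g
L-methionine: 0.237 g/L × 3.71 L = 0.879 g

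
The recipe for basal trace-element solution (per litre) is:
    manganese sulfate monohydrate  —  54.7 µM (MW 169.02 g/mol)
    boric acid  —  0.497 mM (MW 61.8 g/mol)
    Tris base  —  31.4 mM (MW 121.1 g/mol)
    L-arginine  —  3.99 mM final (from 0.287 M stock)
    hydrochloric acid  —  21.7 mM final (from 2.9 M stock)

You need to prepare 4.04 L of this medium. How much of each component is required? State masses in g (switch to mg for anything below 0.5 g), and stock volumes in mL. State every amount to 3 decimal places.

Working volume: 4.04 L.
manganese sulfate monohydrate: 54.7 µmol/L × 169.02 g/mol × 4.04 L ÷ 1000 = 37.351 mg
boric acid: 0.497 mmol/L × 61.8 mg/mmol × 4.04 L = 124.087 mg
Tris base: 31.4 mmol/L × 121.1 g/mol × 4.04 L ÷ 1000 = 15.362 g
L-arginine: V = C2·V2/C1 = 3.99 mM × 4040 mL ÷ 287 mM = 56.166 mL
hydrochloric acid: dilute stock: 21.7 mM × 4040 mL ÷ 2900 mM = 30.230 mL

manganese sulfate monohydrate 37.351 mg; boric acid 124.087 mg; Tris base 15.362 g; L-arginine 56.166 mL; hydrochloric acid 30.230 mL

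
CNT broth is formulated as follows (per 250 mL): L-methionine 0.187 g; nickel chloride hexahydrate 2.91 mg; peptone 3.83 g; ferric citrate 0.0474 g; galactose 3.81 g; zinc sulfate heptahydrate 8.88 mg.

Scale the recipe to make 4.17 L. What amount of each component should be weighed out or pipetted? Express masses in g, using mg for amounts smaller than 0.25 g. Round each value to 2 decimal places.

L-methionine 3.12 g; nickel chloride hexahydrate 48.54 mg; peptone 63.88 g; ferric citrate 0.79 g; galactose 63.55 g; zinc sulfate heptahydrate 148.12 mg

Scale factor = 4170 mL / 250 mL = 16.68.
L-methionine: 0.187 g × (4170 mL / 250 mL) = 3.12 g
nickel chloride hexahydrate: 2.91 mg × (4170 mL / 250 mL) = 48.54 mg
peptone: 3.83 g × (4170 mL / 250 mL) = 63.88 g
ferric citrate: 0.0474 g × (4170 mL / 250 mL) = 0.79 g
galactose: 3.81 g × (4170 mL / 250 mL) = 63.55 g
zinc sulfate heptahydrate: 8.88 mg × (4170 mL / 250 mL) = 148.12 mg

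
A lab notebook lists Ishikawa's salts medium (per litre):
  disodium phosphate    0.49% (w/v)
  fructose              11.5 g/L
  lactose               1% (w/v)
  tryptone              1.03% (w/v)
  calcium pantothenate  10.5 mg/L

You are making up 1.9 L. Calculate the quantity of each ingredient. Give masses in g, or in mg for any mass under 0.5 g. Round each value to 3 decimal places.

Scale factor relative to 1 L: 1.9.
disodium phosphate: 0.49 g per 100 mL × 1900 mL ÷ 100 = 9.310 g
fructose: 11.5 g/L × 1.9 L = 21.850 g
lactose: 1 g per 100 mL × 1900 mL ÷ 100 = 19.000 g
tryptone: 1.03 g per 100 mL × 1900 mL ÷ 100 = 19.570 g
calcium pantothenate: 10.5 mg/L × 1.9 L = 19.950 mg

disodium phosphate 9.310 g; fructose 21.850 g; lactose 19.000 g; tryptone 19.570 g; calcium pantothenate 19.950 mg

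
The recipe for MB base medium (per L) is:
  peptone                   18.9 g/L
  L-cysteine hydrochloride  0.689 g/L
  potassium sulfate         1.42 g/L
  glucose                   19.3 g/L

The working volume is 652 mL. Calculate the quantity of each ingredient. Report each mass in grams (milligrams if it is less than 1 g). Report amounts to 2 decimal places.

peptone 12.32 g; L-cysteine hydrochloride 449.23 mg; potassium sulfate 925.84 mg; glucose 12.58 g

Scale factor relative to 1 L: 0.652.
peptone: 18.9 g/L × 0.652 L = 12.32 g
L-cysteine hydrochloride: 0.689 g/L × 0.652 L = 0.449228 g = 449.23 mg
potassium sulfate: 1.42 g/L × 0.652 L = 0.92584 g = 925.84 mg
glucose: 19.3 g/L × 0.652 L = 12.58 g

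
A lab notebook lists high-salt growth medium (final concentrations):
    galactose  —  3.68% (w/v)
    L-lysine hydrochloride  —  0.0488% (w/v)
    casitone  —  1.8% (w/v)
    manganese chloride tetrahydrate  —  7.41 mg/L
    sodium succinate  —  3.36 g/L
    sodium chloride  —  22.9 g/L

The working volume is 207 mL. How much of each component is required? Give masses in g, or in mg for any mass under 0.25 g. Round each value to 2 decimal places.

galactose 7.62 g; L-lysine hydrochloride 101.02 mg; casitone 3.73 g; manganese chloride tetrahydrate 1.53 mg; sodium succinate 0.70 g; sodium chloride 4.74 g

Target volume = 207 mL = 0.207 L.
galactose: 3.68 g per 100 mL × 207 mL ÷ 100 = 7.62 g
L-lysine hydrochloride: 0.0488 g per 100 mL × 207 mL ÷ 100 = 0.101016 g = 101.02 mg
casitone: 1.8 g per 100 mL × 207 mL ÷ 100 = 3.73 g
manganese chloride tetrahydrate: 7.41 mg/L × 0.207 L = 1.53 mg
sodium succinate: 3.36 g/L × 0.207 L = 0.70 g
sodium chloride: 22.9 g/L × 0.207 L = 4.74 g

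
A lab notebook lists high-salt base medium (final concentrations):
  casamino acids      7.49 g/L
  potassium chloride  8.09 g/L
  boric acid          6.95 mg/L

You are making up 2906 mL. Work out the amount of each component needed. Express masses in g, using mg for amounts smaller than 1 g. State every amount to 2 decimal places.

casamino acids 21.77 g; potassium chloride 23.51 g; boric acid 20.20 mg

Scale factor relative to 1 L: 2.906.
casamino acids: 7.49 g/L × 2.906 L = 21.77 g
potassium chloride: 8.09 g/L × 2.906 L = 23.51 g
boric acid: 6.95 mg/L × 2.906 L = 20.20 mg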